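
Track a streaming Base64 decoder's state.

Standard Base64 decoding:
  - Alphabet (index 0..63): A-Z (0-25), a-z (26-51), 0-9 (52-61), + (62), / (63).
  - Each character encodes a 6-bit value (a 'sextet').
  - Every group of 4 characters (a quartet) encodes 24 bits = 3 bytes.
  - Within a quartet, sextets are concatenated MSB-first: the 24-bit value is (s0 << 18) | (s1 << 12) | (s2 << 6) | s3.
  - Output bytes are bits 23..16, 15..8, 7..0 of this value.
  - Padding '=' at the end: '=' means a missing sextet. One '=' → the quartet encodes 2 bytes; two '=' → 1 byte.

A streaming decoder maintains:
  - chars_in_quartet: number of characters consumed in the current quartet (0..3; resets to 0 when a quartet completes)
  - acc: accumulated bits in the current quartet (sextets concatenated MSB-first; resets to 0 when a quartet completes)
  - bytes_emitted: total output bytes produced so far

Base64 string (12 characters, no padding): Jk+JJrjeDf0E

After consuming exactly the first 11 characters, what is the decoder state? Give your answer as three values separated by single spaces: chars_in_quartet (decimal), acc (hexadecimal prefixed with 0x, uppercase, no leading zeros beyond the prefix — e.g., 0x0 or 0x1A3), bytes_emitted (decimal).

Answer: 3 0x37F4 6

Derivation:
After char 0 ('J'=9): chars_in_quartet=1 acc=0x9 bytes_emitted=0
After char 1 ('k'=36): chars_in_quartet=2 acc=0x264 bytes_emitted=0
After char 2 ('+'=62): chars_in_quartet=3 acc=0x993E bytes_emitted=0
After char 3 ('J'=9): chars_in_quartet=4 acc=0x264F89 -> emit 26 4F 89, reset; bytes_emitted=3
After char 4 ('J'=9): chars_in_quartet=1 acc=0x9 bytes_emitted=3
After char 5 ('r'=43): chars_in_quartet=2 acc=0x26B bytes_emitted=3
After char 6 ('j'=35): chars_in_quartet=3 acc=0x9AE3 bytes_emitted=3
After char 7 ('e'=30): chars_in_quartet=4 acc=0x26B8DE -> emit 26 B8 DE, reset; bytes_emitted=6
After char 8 ('D'=3): chars_in_quartet=1 acc=0x3 bytes_emitted=6
After char 9 ('f'=31): chars_in_quartet=2 acc=0xDF bytes_emitted=6
After char 10 ('0'=52): chars_in_quartet=3 acc=0x37F4 bytes_emitted=6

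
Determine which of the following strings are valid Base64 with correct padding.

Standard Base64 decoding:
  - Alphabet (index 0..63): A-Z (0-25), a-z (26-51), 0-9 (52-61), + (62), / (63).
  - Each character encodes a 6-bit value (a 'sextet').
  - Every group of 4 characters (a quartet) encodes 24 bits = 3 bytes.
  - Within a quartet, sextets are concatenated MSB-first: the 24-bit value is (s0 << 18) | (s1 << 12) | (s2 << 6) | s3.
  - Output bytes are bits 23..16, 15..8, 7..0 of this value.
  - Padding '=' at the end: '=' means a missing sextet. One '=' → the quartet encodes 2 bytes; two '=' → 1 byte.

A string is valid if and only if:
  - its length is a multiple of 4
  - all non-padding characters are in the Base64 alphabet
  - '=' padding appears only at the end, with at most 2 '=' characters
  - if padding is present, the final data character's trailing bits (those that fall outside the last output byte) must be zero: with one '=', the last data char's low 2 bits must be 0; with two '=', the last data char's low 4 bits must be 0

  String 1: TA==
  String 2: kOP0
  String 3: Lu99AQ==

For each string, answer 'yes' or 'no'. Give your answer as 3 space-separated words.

String 1: 'TA==' → valid
String 2: 'kOP0' → valid
String 3: 'Lu99AQ==' → valid

Answer: yes yes yes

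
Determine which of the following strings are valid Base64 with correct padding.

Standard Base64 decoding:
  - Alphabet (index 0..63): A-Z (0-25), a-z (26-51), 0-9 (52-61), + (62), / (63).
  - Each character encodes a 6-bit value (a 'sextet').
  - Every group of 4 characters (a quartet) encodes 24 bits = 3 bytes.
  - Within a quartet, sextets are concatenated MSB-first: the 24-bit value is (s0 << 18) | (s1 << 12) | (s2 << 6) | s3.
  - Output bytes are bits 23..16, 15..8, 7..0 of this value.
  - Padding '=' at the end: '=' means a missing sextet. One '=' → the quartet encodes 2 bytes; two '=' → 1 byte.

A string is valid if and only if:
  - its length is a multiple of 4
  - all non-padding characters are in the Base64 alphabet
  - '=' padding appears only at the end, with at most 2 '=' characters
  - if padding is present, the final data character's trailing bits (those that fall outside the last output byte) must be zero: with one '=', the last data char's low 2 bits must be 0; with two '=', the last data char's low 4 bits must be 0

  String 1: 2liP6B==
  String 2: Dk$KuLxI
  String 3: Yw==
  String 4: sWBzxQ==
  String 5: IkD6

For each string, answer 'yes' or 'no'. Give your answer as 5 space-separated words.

Answer: no no yes yes yes

Derivation:
String 1: '2liP6B==' → invalid (bad trailing bits)
String 2: 'Dk$KuLxI' → invalid (bad char(s): ['$'])
String 3: 'Yw==' → valid
String 4: 'sWBzxQ==' → valid
String 5: 'IkD6' → valid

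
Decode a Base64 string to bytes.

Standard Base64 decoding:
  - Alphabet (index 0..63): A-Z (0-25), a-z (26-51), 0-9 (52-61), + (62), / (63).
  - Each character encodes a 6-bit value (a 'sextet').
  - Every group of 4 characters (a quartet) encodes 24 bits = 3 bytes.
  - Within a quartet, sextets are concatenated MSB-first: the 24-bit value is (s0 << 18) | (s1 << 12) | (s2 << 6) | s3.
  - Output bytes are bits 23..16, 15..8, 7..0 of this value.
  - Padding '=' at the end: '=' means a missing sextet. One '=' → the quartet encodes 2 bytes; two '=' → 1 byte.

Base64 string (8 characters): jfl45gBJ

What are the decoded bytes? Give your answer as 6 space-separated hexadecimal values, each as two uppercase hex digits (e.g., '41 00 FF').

Answer: 8D F9 78 E6 00 49

Derivation:
After char 0 ('j'=35): chars_in_quartet=1 acc=0x23 bytes_emitted=0
After char 1 ('f'=31): chars_in_quartet=2 acc=0x8DF bytes_emitted=0
After char 2 ('l'=37): chars_in_quartet=3 acc=0x237E5 bytes_emitted=0
After char 3 ('4'=56): chars_in_quartet=4 acc=0x8DF978 -> emit 8D F9 78, reset; bytes_emitted=3
After char 4 ('5'=57): chars_in_quartet=1 acc=0x39 bytes_emitted=3
After char 5 ('g'=32): chars_in_quartet=2 acc=0xE60 bytes_emitted=3
After char 6 ('B'=1): chars_in_quartet=3 acc=0x39801 bytes_emitted=3
After char 7 ('J'=9): chars_in_quartet=4 acc=0xE60049 -> emit E6 00 49, reset; bytes_emitted=6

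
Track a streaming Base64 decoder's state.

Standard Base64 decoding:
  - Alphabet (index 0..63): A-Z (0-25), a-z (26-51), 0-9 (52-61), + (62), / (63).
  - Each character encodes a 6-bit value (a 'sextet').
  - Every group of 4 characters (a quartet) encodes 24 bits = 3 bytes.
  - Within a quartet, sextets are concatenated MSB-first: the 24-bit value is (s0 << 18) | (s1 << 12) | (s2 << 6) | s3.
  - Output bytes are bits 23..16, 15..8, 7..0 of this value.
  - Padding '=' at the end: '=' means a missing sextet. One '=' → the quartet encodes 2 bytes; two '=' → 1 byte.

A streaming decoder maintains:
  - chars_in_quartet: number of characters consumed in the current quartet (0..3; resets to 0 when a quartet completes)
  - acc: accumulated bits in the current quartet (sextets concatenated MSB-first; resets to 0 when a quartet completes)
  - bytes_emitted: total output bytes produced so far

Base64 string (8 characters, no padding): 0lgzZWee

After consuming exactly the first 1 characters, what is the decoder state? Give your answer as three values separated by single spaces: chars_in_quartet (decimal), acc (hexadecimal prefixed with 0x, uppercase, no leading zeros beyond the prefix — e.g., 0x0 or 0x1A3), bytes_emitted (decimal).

After char 0 ('0'=52): chars_in_quartet=1 acc=0x34 bytes_emitted=0

Answer: 1 0x34 0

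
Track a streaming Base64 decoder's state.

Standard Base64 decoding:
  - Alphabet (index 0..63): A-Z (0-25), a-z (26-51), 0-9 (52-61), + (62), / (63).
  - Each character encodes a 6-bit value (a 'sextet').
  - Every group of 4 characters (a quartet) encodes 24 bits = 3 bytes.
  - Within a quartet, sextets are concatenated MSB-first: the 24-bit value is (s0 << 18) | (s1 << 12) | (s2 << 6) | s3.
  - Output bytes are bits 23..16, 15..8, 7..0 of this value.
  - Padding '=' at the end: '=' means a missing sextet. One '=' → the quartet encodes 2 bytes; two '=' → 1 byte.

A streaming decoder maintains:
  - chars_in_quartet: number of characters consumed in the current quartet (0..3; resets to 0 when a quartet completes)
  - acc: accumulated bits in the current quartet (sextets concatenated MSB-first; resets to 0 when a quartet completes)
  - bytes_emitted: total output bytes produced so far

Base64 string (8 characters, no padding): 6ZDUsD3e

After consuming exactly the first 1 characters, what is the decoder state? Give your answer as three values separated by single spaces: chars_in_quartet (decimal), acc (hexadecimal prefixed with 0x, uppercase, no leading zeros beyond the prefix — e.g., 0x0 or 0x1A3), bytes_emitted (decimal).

After char 0 ('6'=58): chars_in_quartet=1 acc=0x3A bytes_emitted=0

Answer: 1 0x3A 0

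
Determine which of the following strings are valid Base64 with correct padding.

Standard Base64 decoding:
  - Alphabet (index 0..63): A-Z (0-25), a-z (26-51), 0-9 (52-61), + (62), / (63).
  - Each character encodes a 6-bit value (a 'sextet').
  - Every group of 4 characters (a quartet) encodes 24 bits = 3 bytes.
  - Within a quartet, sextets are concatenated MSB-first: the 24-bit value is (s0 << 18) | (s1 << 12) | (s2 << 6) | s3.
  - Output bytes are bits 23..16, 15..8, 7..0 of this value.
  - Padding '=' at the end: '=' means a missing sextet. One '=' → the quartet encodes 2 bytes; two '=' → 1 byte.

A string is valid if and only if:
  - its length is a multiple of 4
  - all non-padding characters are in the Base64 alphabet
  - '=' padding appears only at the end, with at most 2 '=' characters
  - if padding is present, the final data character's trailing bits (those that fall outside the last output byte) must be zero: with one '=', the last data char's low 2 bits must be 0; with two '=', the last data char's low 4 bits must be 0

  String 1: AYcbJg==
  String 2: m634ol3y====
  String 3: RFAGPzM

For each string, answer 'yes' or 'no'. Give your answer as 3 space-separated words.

String 1: 'AYcbJg==' → valid
String 2: 'm634ol3y====' → invalid (4 pad chars (max 2))
String 3: 'RFAGPzM' → invalid (len=7 not mult of 4)

Answer: yes no no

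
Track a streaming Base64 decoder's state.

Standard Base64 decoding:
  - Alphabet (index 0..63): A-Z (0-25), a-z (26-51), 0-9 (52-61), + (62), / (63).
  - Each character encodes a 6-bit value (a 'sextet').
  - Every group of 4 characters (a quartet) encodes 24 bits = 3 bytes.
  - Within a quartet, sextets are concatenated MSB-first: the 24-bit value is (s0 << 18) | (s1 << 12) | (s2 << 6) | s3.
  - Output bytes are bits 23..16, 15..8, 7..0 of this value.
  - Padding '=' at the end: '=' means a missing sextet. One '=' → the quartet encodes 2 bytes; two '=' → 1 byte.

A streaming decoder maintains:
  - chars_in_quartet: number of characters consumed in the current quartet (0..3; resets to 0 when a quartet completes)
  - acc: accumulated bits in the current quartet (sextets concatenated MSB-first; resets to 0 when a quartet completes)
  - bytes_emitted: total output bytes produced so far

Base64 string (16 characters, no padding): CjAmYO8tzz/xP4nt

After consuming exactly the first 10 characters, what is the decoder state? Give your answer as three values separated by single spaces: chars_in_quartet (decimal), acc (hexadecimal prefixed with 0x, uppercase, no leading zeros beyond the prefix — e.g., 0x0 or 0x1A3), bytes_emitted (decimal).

Answer: 2 0xCF3 6

Derivation:
After char 0 ('C'=2): chars_in_quartet=1 acc=0x2 bytes_emitted=0
After char 1 ('j'=35): chars_in_quartet=2 acc=0xA3 bytes_emitted=0
After char 2 ('A'=0): chars_in_quartet=3 acc=0x28C0 bytes_emitted=0
After char 3 ('m'=38): chars_in_quartet=4 acc=0xA3026 -> emit 0A 30 26, reset; bytes_emitted=3
After char 4 ('Y'=24): chars_in_quartet=1 acc=0x18 bytes_emitted=3
After char 5 ('O'=14): chars_in_quartet=2 acc=0x60E bytes_emitted=3
After char 6 ('8'=60): chars_in_quartet=3 acc=0x183BC bytes_emitted=3
After char 7 ('t'=45): chars_in_quartet=4 acc=0x60EF2D -> emit 60 EF 2D, reset; bytes_emitted=6
After char 8 ('z'=51): chars_in_quartet=1 acc=0x33 bytes_emitted=6
After char 9 ('z'=51): chars_in_quartet=2 acc=0xCF3 bytes_emitted=6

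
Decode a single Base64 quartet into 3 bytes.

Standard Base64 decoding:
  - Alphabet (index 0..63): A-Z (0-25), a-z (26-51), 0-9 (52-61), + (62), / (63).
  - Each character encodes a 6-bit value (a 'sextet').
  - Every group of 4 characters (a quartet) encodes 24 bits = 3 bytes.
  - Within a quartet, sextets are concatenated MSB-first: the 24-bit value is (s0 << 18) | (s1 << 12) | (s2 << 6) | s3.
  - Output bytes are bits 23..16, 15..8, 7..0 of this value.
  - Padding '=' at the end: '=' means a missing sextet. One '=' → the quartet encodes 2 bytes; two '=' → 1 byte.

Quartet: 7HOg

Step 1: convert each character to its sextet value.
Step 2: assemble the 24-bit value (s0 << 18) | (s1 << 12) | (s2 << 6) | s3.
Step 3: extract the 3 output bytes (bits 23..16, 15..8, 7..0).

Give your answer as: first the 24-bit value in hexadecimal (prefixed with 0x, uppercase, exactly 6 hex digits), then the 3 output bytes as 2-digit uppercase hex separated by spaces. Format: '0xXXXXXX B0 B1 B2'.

Sextets: 7=59, H=7, O=14, g=32
24-bit: (59<<18) | (7<<12) | (14<<6) | 32
      = 0xEC0000 | 0x007000 | 0x000380 | 0x000020
      = 0xEC73A0
Bytes: (v>>16)&0xFF=EC, (v>>8)&0xFF=73, v&0xFF=A0

Answer: 0xEC73A0 EC 73 A0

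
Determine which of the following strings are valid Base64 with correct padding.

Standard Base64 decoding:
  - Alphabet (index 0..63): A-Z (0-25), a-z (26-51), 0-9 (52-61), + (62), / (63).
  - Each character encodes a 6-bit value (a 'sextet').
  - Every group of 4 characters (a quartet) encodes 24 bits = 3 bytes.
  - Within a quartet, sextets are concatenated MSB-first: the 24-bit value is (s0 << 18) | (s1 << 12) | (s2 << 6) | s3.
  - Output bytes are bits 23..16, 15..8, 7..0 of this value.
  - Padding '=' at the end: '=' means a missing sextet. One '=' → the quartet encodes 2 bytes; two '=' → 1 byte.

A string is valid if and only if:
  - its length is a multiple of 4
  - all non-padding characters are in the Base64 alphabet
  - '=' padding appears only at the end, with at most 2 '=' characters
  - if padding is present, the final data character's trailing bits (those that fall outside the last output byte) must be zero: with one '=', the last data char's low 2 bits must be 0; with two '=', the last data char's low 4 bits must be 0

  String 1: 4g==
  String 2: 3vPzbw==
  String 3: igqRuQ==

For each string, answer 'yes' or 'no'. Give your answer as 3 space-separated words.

Answer: yes yes yes

Derivation:
String 1: '4g==' → valid
String 2: '3vPzbw==' → valid
String 3: 'igqRuQ==' → valid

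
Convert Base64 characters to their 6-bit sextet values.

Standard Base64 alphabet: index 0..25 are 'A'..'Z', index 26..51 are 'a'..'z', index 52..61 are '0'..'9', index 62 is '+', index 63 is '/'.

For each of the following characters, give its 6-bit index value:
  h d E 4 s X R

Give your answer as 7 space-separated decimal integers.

Answer: 33 29 4 56 44 23 17

Derivation:
'h': a..z range, 26 + ord('h') − ord('a') = 33
'd': a..z range, 26 + ord('d') − ord('a') = 29
'E': A..Z range, ord('E') − ord('A') = 4
'4': 0..9 range, 52 + ord('4') − ord('0') = 56
's': a..z range, 26 + ord('s') − ord('a') = 44
'X': A..Z range, ord('X') − ord('A') = 23
'R': A..Z range, ord('R') − ord('A') = 17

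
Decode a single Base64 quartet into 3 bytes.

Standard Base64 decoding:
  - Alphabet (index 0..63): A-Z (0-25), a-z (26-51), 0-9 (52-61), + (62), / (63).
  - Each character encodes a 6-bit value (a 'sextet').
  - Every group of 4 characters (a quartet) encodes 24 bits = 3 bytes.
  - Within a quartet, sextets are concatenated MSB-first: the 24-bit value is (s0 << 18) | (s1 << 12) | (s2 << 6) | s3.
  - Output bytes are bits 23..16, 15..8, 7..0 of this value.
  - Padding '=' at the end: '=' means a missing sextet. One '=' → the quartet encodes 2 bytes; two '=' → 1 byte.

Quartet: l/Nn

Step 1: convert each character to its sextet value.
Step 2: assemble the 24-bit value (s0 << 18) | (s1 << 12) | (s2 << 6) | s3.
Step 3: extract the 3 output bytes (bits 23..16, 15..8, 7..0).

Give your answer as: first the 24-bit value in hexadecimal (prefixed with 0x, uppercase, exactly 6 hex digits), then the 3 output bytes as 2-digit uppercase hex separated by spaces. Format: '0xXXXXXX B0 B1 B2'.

Sextets: l=37, /=63, N=13, n=39
24-bit: (37<<18) | (63<<12) | (13<<6) | 39
      = 0x940000 | 0x03F000 | 0x000340 | 0x000027
      = 0x97F367
Bytes: (v>>16)&0xFF=97, (v>>8)&0xFF=F3, v&0xFF=67

Answer: 0x97F367 97 F3 67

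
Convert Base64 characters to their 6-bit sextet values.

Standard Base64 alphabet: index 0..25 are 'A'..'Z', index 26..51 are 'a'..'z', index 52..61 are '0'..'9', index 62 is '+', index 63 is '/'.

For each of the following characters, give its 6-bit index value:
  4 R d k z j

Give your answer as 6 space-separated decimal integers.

Answer: 56 17 29 36 51 35

Derivation:
'4': 0..9 range, 52 + ord('4') − ord('0') = 56
'R': A..Z range, ord('R') − ord('A') = 17
'd': a..z range, 26 + ord('d') − ord('a') = 29
'k': a..z range, 26 + ord('k') − ord('a') = 36
'z': a..z range, 26 + ord('z') − ord('a') = 51
'j': a..z range, 26 + ord('j') − ord('a') = 35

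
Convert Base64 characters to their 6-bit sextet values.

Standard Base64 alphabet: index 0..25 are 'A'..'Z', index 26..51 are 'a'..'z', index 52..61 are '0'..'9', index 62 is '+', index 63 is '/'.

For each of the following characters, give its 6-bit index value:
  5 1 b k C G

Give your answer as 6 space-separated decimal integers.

Answer: 57 53 27 36 2 6

Derivation:
'5': 0..9 range, 52 + ord('5') − ord('0') = 57
'1': 0..9 range, 52 + ord('1') − ord('0') = 53
'b': a..z range, 26 + ord('b') − ord('a') = 27
'k': a..z range, 26 + ord('k') − ord('a') = 36
'C': A..Z range, ord('C') − ord('A') = 2
'G': A..Z range, ord('G') − ord('A') = 6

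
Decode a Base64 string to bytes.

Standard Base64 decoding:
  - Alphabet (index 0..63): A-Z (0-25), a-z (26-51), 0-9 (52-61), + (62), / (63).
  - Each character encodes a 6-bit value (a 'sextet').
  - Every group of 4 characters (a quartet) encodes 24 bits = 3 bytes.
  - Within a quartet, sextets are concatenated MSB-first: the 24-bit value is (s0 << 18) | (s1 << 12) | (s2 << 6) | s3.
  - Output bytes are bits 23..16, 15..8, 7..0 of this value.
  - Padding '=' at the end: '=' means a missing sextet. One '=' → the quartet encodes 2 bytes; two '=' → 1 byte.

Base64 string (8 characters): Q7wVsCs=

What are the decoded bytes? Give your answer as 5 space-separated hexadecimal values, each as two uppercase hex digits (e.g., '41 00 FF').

Answer: 43 BC 15 B0 2B

Derivation:
After char 0 ('Q'=16): chars_in_quartet=1 acc=0x10 bytes_emitted=0
After char 1 ('7'=59): chars_in_quartet=2 acc=0x43B bytes_emitted=0
After char 2 ('w'=48): chars_in_quartet=3 acc=0x10EF0 bytes_emitted=0
After char 3 ('V'=21): chars_in_quartet=4 acc=0x43BC15 -> emit 43 BC 15, reset; bytes_emitted=3
After char 4 ('s'=44): chars_in_quartet=1 acc=0x2C bytes_emitted=3
After char 5 ('C'=2): chars_in_quartet=2 acc=0xB02 bytes_emitted=3
After char 6 ('s'=44): chars_in_quartet=3 acc=0x2C0AC bytes_emitted=3
Padding '=': partial quartet acc=0x2C0AC -> emit B0 2B; bytes_emitted=5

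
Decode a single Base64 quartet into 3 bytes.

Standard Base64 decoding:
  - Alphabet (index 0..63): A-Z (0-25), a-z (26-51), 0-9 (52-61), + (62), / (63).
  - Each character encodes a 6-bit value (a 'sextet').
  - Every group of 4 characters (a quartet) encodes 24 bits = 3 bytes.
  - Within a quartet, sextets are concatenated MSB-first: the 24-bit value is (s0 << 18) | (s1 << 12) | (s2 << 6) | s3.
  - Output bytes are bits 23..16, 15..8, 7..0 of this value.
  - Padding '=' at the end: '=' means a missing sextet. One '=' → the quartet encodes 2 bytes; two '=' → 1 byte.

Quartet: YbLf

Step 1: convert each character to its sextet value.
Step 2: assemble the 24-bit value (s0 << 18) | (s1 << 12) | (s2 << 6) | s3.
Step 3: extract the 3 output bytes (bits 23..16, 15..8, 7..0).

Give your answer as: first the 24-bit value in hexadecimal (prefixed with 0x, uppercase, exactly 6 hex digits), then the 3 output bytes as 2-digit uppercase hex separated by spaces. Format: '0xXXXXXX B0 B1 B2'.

Sextets: Y=24, b=27, L=11, f=31
24-bit: (24<<18) | (27<<12) | (11<<6) | 31
      = 0x600000 | 0x01B000 | 0x0002C0 | 0x00001F
      = 0x61B2DF
Bytes: (v>>16)&0xFF=61, (v>>8)&0xFF=B2, v&0xFF=DF

Answer: 0x61B2DF 61 B2 DF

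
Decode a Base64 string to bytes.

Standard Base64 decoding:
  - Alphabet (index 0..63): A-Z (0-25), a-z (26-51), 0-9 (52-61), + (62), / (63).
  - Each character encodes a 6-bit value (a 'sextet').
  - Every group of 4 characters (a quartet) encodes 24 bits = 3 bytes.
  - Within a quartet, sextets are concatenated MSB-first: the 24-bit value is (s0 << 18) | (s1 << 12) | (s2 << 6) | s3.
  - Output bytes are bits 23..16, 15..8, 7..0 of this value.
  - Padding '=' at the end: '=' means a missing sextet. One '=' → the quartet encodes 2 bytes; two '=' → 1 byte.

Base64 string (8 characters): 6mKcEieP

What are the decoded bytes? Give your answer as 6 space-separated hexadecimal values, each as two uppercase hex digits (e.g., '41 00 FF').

After char 0 ('6'=58): chars_in_quartet=1 acc=0x3A bytes_emitted=0
After char 1 ('m'=38): chars_in_quartet=2 acc=0xEA6 bytes_emitted=0
After char 2 ('K'=10): chars_in_quartet=3 acc=0x3A98A bytes_emitted=0
After char 3 ('c'=28): chars_in_quartet=4 acc=0xEA629C -> emit EA 62 9C, reset; bytes_emitted=3
After char 4 ('E'=4): chars_in_quartet=1 acc=0x4 bytes_emitted=3
After char 5 ('i'=34): chars_in_quartet=2 acc=0x122 bytes_emitted=3
After char 6 ('e'=30): chars_in_quartet=3 acc=0x489E bytes_emitted=3
After char 7 ('P'=15): chars_in_quartet=4 acc=0x12278F -> emit 12 27 8F, reset; bytes_emitted=6

Answer: EA 62 9C 12 27 8F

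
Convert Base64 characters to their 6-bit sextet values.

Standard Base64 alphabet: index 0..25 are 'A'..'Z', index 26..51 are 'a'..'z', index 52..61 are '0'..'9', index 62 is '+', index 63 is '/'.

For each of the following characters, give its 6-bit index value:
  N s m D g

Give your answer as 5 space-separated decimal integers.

'N': A..Z range, ord('N') − ord('A') = 13
's': a..z range, 26 + ord('s') − ord('a') = 44
'm': a..z range, 26 + ord('m') − ord('a') = 38
'D': A..Z range, ord('D') − ord('A') = 3
'g': a..z range, 26 + ord('g') − ord('a') = 32

Answer: 13 44 38 3 32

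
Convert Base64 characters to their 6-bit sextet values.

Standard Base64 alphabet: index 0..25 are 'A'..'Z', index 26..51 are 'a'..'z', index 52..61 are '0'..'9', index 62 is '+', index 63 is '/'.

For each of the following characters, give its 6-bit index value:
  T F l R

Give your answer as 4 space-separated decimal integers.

'T': A..Z range, ord('T') − ord('A') = 19
'F': A..Z range, ord('F') − ord('A') = 5
'l': a..z range, 26 + ord('l') − ord('a') = 37
'R': A..Z range, ord('R') − ord('A') = 17

Answer: 19 5 37 17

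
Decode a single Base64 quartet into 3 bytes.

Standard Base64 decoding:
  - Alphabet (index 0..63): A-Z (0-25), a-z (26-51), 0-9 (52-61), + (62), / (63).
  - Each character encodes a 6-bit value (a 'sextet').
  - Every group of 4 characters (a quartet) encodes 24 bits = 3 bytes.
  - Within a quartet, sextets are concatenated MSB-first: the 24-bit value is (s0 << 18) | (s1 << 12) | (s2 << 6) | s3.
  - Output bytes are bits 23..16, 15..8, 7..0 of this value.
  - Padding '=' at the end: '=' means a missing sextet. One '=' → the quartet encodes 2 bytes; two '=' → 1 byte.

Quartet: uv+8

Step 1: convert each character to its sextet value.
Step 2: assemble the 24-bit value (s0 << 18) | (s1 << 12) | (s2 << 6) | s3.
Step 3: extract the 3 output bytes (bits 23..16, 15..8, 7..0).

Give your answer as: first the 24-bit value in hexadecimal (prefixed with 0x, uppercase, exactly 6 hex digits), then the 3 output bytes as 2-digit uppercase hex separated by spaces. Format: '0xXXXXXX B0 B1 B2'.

Answer: 0xBAFFBC BA FF BC

Derivation:
Sextets: u=46, v=47, +=62, 8=60
24-bit: (46<<18) | (47<<12) | (62<<6) | 60
      = 0xB80000 | 0x02F000 | 0x000F80 | 0x00003C
      = 0xBAFFBC
Bytes: (v>>16)&0xFF=BA, (v>>8)&0xFF=FF, v&0xFF=BC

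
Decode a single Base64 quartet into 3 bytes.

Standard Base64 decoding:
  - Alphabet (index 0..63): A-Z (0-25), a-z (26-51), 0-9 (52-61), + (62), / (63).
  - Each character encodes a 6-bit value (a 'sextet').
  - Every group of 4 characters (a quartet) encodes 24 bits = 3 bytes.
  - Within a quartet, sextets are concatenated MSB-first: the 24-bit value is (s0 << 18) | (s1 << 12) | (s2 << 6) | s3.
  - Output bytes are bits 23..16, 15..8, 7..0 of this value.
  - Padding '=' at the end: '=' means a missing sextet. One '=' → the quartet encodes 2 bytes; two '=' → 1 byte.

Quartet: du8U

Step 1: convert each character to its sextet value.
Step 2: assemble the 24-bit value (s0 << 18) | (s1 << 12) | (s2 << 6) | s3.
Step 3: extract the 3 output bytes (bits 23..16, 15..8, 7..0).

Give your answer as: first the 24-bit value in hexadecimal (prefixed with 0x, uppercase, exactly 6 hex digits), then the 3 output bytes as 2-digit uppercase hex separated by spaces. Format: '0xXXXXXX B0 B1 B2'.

Answer: 0x76EF14 76 EF 14

Derivation:
Sextets: d=29, u=46, 8=60, U=20
24-bit: (29<<18) | (46<<12) | (60<<6) | 20
      = 0x740000 | 0x02E000 | 0x000F00 | 0x000014
      = 0x76EF14
Bytes: (v>>16)&0xFF=76, (v>>8)&0xFF=EF, v&0xFF=14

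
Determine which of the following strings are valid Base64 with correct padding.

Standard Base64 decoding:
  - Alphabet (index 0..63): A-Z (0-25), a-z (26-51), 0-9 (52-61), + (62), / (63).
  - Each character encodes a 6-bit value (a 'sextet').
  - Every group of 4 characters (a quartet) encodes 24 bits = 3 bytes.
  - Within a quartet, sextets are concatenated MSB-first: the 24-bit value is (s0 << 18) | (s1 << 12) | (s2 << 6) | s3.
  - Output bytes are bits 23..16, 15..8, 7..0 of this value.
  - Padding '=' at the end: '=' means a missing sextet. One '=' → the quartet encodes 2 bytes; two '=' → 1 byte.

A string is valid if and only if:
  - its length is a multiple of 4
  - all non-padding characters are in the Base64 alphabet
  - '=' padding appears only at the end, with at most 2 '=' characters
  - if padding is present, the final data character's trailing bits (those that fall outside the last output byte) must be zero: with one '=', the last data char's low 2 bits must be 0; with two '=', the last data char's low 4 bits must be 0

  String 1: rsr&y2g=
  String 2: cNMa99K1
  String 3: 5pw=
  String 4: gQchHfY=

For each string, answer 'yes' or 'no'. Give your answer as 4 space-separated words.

Answer: no yes yes yes

Derivation:
String 1: 'rsr&y2g=' → invalid (bad char(s): ['&'])
String 2: 'cNMa99K1' → valid
String 3: '5pw=' → valid
String 4: 'gQchHfY=' → valid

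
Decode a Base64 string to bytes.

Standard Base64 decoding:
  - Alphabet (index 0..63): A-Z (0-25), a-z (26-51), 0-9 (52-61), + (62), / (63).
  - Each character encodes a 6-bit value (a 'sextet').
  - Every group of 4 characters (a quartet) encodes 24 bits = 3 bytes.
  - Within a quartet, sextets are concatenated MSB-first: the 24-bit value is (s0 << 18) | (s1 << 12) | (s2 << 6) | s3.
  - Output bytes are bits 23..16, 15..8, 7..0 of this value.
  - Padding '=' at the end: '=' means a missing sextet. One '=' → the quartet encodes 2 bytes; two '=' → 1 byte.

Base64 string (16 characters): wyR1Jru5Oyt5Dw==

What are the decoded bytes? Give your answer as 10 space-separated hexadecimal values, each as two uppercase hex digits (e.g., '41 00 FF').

After char 0 ('w'=48): chars_in_quartet=1 acc=0x30 bytes_emitted=0
After char 1 ('y'=50): chars_in_quartet=2 acc=0xC32 bytes_emitted=0
After char 2 ('R'=17): chars_in_quartet=3 acc=0x30C91 bytes_emitted=0
After char 3 ('1'=53): chars_in_quartet=4 acc=0xC32475 -> emit C3 24 75, reset; bytes_emitted=3
After char 4 ('J'=9): chars_in_quartet=1 acc=0x9 bytes_emitted=3
After char 5 ('r'=43): chars_in_quartet=2 acc=0x26B bytes_emitted=3
After char 6 ('u'=46): chars_in_quartet=3 acc=0x9AEE bytes_emitted=3
After char 7 ('5'=57): chars_in_quartet=4 acc=0x26BBB9 -> emit 26 BB B9, reset; bytes_emitted=6
After char 8 ('O'=14): chars_in_quartet=1 acc=0xE bytes_emitted=6
After char 9 ('y'=50): chars_in_quartet=2 acc=0x3B2 bytes_emitted=6
After char 10 ('t'=45): chars_in_quartet=3 acc=0xECAD bytes_emitted=6
After char 11 ('5'=57): chars_in_quartet=4 acc=0x3B2B79 -> emit 3B 2B 79, reset; bytes_emitted=9
After char 12 ('D'=3): chars_in_quartet=1 acc=0x3 bytes_emitted=9
After char 13 ('w'=48): chars_in_quartet=2 acc=0xF0 bytes_emitted=9
Padding '==': partial quartet acc=0xF0 -> emit 0F; bytes_emitted=10

Answer: C3 24 75 26 BB B9 3B 2B 79 0F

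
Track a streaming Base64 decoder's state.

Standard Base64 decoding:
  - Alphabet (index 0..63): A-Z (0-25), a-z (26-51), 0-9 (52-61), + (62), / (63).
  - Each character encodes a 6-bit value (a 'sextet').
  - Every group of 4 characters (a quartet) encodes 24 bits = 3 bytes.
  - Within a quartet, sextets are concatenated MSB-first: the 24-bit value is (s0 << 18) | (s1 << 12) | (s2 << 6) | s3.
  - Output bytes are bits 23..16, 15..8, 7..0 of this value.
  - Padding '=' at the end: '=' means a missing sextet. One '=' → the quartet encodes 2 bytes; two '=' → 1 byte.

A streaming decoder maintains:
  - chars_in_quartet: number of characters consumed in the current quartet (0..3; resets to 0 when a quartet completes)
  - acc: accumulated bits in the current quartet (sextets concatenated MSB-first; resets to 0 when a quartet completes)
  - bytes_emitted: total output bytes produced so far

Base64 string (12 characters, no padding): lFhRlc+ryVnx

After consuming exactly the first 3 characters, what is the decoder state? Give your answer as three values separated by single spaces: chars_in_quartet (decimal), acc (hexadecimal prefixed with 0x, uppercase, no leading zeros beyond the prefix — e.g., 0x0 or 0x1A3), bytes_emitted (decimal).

After char 0 ('l'=37): chars_in_quartet=1 acc=0x25 bytes_emitted=0
After char 1 ('F'=5): chars_in_quartet=2 acc=0x945 bytes_emitted=0
After char 2 ('h'=33): chars_in_quartet=3 acc=0x25161 bytes_emitted=0

Answer: 3 0x25161 0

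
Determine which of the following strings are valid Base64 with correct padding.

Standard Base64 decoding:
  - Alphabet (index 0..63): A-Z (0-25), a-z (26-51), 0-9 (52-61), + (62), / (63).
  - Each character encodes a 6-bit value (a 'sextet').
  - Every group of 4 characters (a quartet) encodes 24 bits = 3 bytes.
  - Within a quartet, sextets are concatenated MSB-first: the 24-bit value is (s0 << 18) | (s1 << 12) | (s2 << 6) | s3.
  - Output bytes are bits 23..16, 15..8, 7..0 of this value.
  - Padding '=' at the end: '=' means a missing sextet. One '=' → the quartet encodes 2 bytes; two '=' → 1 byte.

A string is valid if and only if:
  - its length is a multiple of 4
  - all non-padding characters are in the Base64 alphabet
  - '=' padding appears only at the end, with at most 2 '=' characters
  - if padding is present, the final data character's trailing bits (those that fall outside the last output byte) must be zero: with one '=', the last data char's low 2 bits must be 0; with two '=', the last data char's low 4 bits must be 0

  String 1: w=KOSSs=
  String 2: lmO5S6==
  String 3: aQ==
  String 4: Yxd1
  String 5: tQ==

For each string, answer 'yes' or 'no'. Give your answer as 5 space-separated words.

Answer: no no yes yes yes

Derivation:
String 1: 'w=KOSSs=' → invalid (bad char(s): ['=']; '=' in middle)
String 2: 'lmO5S6==' → invalid (bad trailing bits)
String 3: 'aQ==' → valid
String 4: 'Yxd1' → valid
String 5: 'tQ==' → valid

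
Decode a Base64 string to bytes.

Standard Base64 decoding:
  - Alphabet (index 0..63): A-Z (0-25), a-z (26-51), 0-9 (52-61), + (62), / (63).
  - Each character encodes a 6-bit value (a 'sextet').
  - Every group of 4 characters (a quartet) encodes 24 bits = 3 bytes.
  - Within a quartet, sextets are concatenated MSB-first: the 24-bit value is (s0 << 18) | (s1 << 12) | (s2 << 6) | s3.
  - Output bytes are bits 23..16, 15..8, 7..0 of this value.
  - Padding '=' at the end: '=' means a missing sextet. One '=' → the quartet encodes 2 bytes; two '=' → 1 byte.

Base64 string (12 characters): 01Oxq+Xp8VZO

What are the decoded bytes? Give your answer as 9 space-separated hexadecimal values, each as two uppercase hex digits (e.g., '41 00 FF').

Answer: D3 53 B1 AB E5 E9 F1 56 4E

Derivation:
After char 0 ('0'=52): chars_in_quartet=1 acc=0x34 bytes_emitted=0
After char 1 ('1'=53): chars_in_quartet=2 acc=0xD35 bytes_emitted=0
After char 2 ('O'=14): chars_in_quartet=3 acc=0x34D4E bytes_emitted=0
After char 3 ('x'=49): chars_in_quartet=4 acc=0xD353B1 -> emit D3 53 B1, reset; bytes_emitted=3
After char 4 ('q'=42): chars_in_quartet=1 acc=0x2A bytes_emitted=3
After char 5 ('+'=62): chars_in_quartet=2 acc=0xABE bytes_emitted=3
After char 6 ('X'=23): chars_in_quartet=3 acc=0x2AF97 bytes_emitted=3
After char 7 ('p'=41): chars_in_quartet=4 acc=0xABE5E9 -> emit AB E5 E9, reset; bytes_emitted=6
After char 8 ('8'=60): chars_in_quartet=1 acc=0x3C bytes_emitted=6
After char 9 ('V'=21): chars_in_quartet=2 acc=0xF15 bytes_emitted=6
After char 10 ('Z'=25): chars_in_quartet=3 acc=0x3C559 bytes_emitted=6
After char 11 ('O'=14): chars_in_quartet=4 acc=0xF1564E -> emit F1 56 4E, reset; bytes_emitted=9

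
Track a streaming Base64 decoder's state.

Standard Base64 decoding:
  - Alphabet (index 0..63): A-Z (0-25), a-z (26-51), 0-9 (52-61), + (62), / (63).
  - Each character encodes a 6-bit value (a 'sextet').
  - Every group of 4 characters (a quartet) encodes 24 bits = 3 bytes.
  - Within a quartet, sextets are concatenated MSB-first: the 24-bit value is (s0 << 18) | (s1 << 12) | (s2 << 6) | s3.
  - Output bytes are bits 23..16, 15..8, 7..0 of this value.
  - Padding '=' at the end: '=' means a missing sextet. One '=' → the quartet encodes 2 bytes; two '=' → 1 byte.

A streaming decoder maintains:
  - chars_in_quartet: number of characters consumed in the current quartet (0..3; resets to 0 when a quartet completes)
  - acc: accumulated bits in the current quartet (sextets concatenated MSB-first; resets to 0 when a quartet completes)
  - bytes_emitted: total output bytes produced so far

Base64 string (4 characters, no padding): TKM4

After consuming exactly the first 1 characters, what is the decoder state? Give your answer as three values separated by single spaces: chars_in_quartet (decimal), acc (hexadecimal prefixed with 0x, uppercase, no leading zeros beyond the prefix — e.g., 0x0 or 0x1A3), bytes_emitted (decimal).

After char 0 ('T'=19): chars_in_quartet=1 acc=0x13 bytes_emitted=0

Answer: 1 0x13 0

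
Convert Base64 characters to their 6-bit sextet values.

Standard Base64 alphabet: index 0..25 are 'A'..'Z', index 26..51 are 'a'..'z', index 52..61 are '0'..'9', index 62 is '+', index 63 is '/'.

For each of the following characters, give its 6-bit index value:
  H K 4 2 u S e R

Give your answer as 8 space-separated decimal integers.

'H': A..Z range, ord('H') − ord('A') = 7
'K': A..Z range, ord('K') − ord('A') = 10
'4': 0..9 range, 52 + ord('4') − ord('0') = 56
'2': 0..9 range, 52 + ord('2') − ord('0') = 54
'u': a..z range, 26 + ord('u') − ord('a') = 46
'S': A..Z range, ord('S') − ord('A') = 18
'e': a..z range, 26 + ord('e') − ord('a') = 30
'R': A..Z range, ord('R') − ord('A') = 17

Answer: 7 10 56 54 46 18 30 17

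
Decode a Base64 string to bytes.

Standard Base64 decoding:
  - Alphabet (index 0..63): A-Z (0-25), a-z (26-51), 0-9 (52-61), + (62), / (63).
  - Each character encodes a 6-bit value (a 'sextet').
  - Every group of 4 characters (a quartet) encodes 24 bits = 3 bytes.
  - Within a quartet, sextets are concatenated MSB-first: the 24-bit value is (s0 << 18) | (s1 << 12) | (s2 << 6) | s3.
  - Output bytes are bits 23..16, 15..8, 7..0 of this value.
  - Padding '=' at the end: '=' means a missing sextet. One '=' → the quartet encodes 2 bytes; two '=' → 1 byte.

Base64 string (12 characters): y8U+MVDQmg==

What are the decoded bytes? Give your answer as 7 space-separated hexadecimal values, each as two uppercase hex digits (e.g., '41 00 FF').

Answer: CB C5 3E 31 50 D0 9A

Derivation:
After char 0 ('y'=50): chars_in_quartet=1 acc=0x32 bytes_emitted=0
After char 1 ('8'=60): chars_in_quartet=2 acc=0xCBC bytes_emitted=0
After char 2 ('U'=20): chars_in_quartet=3 acc=0x32F14 bytes_emitted=0
After char 3 ('+'=62): chars_in_quartet=4 acc=0xCBC53E -> emit CB C5 3E, reset; bytes_emitted=3
After char 4 ('M'=12): chars_in_quartet=1 acc=0xC bytes_emitted=3
After char 5 ('V'=21): chars_in_quartet=2 acc=0x315 bytes_emitted=3
After char 6 ('D'=3): chars_in_quartet=3 acc=0xC543 bytes_emitted=3
After char 7 ('Q'=16): chars_in_quartet=4 acc=0x3150D0 -> emit 31 50 D0, reset; bytes_emitted=6
After char 8 ('m'=38): chars_in_quartet=1 acc=0x26 bytes_emitted=6
After char 9 ('g'=32): chars_in_quartet=2 acc=0x9A0 bytes_emitted=6
Padding '==': partial quartet acc=0x9A0 -> emit 9A; bytes_emitted=7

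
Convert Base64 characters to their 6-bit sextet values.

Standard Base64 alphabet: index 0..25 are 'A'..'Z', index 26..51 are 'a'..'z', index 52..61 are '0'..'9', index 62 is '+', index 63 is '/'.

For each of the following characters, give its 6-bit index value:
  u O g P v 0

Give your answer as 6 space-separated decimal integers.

'u': a..z range, 26 + ord('u') − ord('a') = 46
'O': A..Z range, ord('O') − ord('A') = 14
'g': a..z range, 26 + ord('g') − ord('a') = 32
'P': A..Z range, ord('P') − ord('A') = 15
'v': a..z range, 26 + ord('v') − ord('a') = 47
'0': 0..9 range, 52 + ord('0') − ord('0') = 52

Answer: 46 14 32 15 47 52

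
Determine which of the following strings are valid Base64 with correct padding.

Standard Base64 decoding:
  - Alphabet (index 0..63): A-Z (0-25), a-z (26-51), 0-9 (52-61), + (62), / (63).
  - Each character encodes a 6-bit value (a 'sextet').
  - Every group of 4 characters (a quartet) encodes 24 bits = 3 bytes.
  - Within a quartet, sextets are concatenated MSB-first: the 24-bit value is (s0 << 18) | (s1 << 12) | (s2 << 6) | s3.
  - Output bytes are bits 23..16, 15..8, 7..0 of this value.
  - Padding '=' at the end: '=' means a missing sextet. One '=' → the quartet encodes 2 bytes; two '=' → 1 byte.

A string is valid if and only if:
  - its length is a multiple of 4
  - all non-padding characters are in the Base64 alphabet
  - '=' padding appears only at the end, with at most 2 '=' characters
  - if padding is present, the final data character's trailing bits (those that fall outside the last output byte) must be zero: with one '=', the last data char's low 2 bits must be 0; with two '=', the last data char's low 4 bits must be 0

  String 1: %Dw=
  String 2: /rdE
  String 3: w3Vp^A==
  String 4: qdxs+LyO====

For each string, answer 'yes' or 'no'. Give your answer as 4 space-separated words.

String 1: '%Dw=' → invalid (bad char(s): ['%'])
String 2: '/rdE' → valid
String 3: 'w3Vp^A==' → invalid (bad char(s): ['^'])
String 4: 'qdxs+LyO====' → invalid (4 pad chars (max 2))

Answer: no yes no no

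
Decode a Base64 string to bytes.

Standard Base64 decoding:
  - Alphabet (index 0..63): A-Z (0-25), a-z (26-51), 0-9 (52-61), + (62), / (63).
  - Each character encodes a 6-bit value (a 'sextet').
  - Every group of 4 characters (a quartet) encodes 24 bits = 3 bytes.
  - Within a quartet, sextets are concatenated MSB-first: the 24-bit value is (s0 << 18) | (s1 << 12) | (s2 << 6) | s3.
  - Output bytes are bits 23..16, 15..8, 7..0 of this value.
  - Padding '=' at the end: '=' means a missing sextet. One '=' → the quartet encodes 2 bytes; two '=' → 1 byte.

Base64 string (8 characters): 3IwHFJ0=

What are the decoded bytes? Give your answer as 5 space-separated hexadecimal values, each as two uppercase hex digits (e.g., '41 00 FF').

Answer: DC 8C 07 14 9D

Derivation:
After char 0 ('3'=55): chars_in_quartet=1 acc=0x37 bytes_emitted=0
After char 1 ('I'=8): chars_in_quartet=2 acc=0xDC8 bytes_emitted=0
After char 2 ('w'=48): chars_in_quartet=3 acc=0x37230 bytes_emitted=0
After char 3 ('H'=7): chars_in_quartet=4 acc=0xDC8C07 -> emit DC 8C 07, reset; bytes_emitted=3
After char 4 ('F'=5): chars_in_quartet=1 acc=0x5 bytes_emitted=3
After char 5 ('J'=9): chars_in_quartet=2 acc=0x149 bytes_emitted=3
After char 6 ('0'=52): chars_in_quartet=3 acc=0x5274 bytes_emitted=3
Padding '=': partial quartet acc=0x5274 -> emit 14 9D; bytes_emitted=5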